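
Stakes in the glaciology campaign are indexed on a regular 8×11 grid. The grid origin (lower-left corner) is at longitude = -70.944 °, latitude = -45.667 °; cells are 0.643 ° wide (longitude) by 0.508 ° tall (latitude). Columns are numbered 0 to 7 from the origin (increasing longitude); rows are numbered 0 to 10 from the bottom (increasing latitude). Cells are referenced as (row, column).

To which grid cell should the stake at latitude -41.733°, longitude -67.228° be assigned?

Column index: ⌊(-67.228 − -70.944) / 0.643⌋ = ⌊5.779⌋ = 5
Row offset from origin: ⌊(-41.733 − -45.667) / 0.508⌋ = ⌊7.744⌋ = 7 → row 7

(7, 5)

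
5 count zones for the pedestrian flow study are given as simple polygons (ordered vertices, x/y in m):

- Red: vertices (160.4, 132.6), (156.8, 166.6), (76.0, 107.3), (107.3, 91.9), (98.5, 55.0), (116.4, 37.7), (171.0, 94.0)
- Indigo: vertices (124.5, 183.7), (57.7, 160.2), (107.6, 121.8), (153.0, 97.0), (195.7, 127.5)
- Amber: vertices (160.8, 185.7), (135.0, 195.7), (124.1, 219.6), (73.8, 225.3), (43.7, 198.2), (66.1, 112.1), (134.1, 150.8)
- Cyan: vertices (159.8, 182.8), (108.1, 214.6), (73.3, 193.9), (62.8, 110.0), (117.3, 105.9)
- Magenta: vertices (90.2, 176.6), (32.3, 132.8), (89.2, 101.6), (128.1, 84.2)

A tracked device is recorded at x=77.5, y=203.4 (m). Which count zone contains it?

Cast a ray rightward from (77.5, 203.4). For each polygon, the edges (by vertex number in listed order) whose endpoints lie on opposite sides of y = 203.4, where each meets that height, and whether that is right or left of the point:
Red: no edge straddles that height → 0 crossings.
Indigo: no edge straddles that height → 0 crossings.
Amber: 2–3 at x≈131.49 (right), 4–5 at x≈49.48 (left) → 1 crossing.
Cyan: 1–2 at x≈126.31 (right), 2–3 at x≈89.27 (right) → 2 crossings.
Magenta: no edge straddles that height → 0 crossings.
Only Amber has an odd count, so the point is inside Amber.

Amber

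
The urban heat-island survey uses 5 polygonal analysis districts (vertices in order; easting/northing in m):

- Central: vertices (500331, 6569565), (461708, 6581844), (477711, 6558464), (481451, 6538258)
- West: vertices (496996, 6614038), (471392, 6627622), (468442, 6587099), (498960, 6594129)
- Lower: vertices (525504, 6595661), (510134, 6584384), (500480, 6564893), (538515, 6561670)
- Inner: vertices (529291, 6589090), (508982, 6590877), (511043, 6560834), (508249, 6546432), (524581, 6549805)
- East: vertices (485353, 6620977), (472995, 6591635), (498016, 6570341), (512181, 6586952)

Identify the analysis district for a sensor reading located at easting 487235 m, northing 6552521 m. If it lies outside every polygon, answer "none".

Central

Cast a ray rightward from (487235, 6552521). For each polygon, the edges (by vertex number in listed order) whose endpoints lie on opposite sides of northing = 6552521, where each meets that height, and whether that is right or left of the point:
Central: 3–4 at easting≈478811.0 (left), 4–1 at easting≈490052.4 (right) → 1 crossing.
West: no edge straddles that height → 0 crossings.
Lower: no edge straddles that height → 0 crossings.
Inner: 3–4 at easting≈509430.3 (right), 5–1 at easting≈524906.6 (right) → 2 crossings.
East: no edge straddles that height → 0 crossings.
Only Central has an odd count, so the point is inside Central.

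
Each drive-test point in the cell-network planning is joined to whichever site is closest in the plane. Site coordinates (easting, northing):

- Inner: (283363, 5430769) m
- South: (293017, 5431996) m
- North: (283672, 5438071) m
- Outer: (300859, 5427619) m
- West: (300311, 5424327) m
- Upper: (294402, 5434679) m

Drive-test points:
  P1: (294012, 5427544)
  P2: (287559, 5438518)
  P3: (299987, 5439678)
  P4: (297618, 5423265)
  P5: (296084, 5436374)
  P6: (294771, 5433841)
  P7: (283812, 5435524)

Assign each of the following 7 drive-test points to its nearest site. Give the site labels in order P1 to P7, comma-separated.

South, North, Upper, West, Upper, Upper, North

P1 → South (d²=20810329.00)
P2 → North (d²=15308578.00)
P3 → Upper (d²=56182226.00)
P4 → West (d²=8380093.00)
P5 → Upper (d²=5702149.00)
P6 → Upper (d²=838405.00)
P7 → North (d²=6506809.00)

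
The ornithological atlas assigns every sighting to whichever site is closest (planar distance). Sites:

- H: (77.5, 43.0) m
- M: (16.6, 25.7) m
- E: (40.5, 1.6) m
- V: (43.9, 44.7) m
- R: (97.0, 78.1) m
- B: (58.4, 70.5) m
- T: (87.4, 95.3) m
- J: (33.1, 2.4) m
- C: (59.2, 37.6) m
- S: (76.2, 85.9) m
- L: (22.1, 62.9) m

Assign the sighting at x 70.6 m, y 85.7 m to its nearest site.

Squared distances to each site:
H: 1870.900; M: 6516.000; E: 7978.820; V: 2393.890; R: 754.720; B: 379.880; T: 374.400; J: 8345.140; C: 2443.570; S: 31.400; L: 2872.090.
Minimum at S.

S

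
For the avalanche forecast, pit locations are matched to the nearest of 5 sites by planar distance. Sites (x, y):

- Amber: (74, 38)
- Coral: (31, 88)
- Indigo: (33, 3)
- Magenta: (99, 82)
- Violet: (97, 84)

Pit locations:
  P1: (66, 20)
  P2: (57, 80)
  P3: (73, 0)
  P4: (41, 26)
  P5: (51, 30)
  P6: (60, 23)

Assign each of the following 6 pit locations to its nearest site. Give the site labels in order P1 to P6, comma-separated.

Amber, Coral, Amber, Indigo, Amber, Amber

P1 → Amber (d²=388.00)
P2 → Coral (d²=740.00)
P3 → Amber (d²=1445.00)
P4 → Indigo (d²=593.00)
P5 → Amber (d²=593.00)
P6 → Amber (d²=421.00)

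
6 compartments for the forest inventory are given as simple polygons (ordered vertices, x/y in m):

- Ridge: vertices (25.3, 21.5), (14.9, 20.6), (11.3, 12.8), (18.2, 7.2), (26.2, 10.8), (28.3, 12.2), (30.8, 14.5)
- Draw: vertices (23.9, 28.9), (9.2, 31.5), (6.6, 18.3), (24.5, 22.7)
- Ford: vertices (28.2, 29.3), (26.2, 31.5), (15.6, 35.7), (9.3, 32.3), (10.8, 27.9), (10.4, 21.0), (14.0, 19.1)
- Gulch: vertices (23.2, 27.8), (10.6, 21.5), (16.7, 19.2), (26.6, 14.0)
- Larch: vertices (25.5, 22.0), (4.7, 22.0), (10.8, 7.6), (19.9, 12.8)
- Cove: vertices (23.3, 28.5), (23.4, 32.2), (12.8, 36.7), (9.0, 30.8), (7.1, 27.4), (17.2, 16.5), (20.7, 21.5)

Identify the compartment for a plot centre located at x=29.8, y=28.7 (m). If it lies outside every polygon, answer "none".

Cast a ray rightward from (29.8, 28.7). For each polygon, the edges (by vertex number in listed order) whose endpoints lie on opposite sides of y = 28.7, where each meets that height, and whether that is right or left of the point:
Ridge: no edge straddles that height → 0 crossings.
Draw: 2–3 at x≈8.65 (left), 4–1 at x≈23.92 (left) → 0 crossings.
Ford: 4–5 at x≈10.53 (left), 7–1 at x≈27.36 (left) → 0 crossings.
Gulch: no edge straddles that height → 0 crossings.
Larch: no edge straddles that height → 0 crossings.
Cove: 1–2 at x≈23.31 (left), 4–5 at x≈7.83 (left) → 0 crossings.
All counts are even, so the point lies outside every listed polygon.

none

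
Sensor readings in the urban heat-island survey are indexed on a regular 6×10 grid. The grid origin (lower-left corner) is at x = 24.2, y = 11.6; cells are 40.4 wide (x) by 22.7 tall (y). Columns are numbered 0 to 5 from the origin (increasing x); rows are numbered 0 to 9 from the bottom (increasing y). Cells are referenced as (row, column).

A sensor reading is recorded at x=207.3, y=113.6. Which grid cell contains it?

(4, 4)

Column index: ⌊(207.3 − 24.2) / 40.4⌋ = ⌊4.532⌋ = 4
Row offset from origin: ⌊(113.6 − 11.6) / 22.7⌋ = ⌊4.493⌋ = 4 → row 4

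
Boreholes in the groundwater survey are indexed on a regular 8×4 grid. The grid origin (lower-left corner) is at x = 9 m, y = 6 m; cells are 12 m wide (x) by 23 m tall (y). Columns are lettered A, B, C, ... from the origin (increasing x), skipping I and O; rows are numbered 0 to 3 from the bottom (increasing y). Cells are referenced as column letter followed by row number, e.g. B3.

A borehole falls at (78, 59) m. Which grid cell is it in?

F2

Column index: ⌊(78 − 9) / 12⌋ = ⌊5.750⌋ = 5 → column F
Row offset from origin: ⌊(59 − 6) / 23⌋ = ⌊2.304⌋ = 2 → row 2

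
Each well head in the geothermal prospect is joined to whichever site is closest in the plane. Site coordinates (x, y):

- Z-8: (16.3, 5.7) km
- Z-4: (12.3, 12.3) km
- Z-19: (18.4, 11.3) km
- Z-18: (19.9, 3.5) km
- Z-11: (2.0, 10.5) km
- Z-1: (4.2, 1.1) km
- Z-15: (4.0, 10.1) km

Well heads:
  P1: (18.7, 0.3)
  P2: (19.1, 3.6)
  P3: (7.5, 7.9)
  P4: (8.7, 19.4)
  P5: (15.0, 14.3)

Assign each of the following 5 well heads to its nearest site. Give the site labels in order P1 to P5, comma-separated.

P1 → Z-18 (d²=11.68)
P2 → Z-18 (d²=0.65)
P3 → Z-15 (d²=17.09)
P4 → Z-4 (d²=63.37)
P5 → Z-4 (d²=11.29)

Z-18, Z-18, Z-15, Z-4, Z-4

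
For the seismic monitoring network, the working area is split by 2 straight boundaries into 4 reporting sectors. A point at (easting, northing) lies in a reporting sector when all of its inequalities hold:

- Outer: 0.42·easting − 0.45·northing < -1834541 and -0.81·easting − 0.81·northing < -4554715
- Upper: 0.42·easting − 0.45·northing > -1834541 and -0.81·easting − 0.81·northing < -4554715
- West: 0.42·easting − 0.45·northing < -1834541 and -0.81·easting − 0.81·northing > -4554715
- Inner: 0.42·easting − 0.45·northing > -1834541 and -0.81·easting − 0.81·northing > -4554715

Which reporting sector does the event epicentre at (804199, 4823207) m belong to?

0.42·804199 − 0.45·4823207 = -1832679.570, which is > -1834541
-0.81·804199 − 0.81·4823207 = -4558198.860, which is < -4554715
This sign pattern matches Upper.

Upper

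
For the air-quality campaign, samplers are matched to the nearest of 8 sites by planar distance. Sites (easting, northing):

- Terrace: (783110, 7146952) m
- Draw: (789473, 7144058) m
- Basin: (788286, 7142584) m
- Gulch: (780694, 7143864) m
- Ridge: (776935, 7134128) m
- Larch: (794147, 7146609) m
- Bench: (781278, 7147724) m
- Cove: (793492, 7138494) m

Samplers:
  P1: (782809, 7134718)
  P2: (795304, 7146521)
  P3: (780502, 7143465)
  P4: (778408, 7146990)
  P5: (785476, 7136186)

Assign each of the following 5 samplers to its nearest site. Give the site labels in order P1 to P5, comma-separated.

Ridge, Larch, Gulch, Bench, Basin

P1 → Ridge (d²=34851976.00)
P2 → Larch (d²=1346393.00)
P3 → Gulch (d²=196065.00)
P4 → Bench (d²=8775656.00)
P5 → Basin (d²=48830504.00)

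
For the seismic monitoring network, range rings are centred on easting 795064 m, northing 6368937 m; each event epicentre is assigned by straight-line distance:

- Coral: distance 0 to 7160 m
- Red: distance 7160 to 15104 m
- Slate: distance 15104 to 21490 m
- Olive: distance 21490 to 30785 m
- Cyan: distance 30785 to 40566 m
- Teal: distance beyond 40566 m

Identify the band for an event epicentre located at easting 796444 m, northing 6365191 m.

Coral

Distance = √((796444−795064)² + (6365191−6368937)²) = √(1904400.000 + 14032516.000) = 3992.107 m.
0 ≤ 3992.107 < 7160 → Coral.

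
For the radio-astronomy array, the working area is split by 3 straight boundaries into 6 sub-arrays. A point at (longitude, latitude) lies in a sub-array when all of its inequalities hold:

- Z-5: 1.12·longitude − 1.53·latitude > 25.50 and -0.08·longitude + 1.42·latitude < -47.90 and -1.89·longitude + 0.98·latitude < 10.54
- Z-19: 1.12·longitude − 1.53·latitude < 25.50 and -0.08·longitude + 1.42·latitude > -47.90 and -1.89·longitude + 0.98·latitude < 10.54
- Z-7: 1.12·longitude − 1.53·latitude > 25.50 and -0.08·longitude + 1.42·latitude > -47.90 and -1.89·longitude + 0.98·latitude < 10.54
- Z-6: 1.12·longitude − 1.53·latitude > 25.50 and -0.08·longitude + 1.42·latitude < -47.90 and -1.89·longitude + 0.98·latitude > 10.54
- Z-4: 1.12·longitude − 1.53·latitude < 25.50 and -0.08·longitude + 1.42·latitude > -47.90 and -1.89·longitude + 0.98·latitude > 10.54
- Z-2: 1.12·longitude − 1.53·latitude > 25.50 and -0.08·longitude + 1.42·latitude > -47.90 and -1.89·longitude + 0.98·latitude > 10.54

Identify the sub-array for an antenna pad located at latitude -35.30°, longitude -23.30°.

1.12·-23.30 − 1.53·-35.30 = 27.913, which is > 25.50
-0.08·-23.30 + 1.42·-35.30 = -48.262, which is < -47.90
-1.89·-23.30 + 0.98·-35.30 = 9.443, which is < 10.54
This sign pattern matches Z-5.

Z-5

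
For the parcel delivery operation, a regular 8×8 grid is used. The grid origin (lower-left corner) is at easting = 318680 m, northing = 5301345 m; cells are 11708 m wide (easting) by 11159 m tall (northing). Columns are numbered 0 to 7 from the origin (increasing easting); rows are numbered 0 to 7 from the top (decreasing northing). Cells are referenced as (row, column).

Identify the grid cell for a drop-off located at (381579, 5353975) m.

Column index: ⌊(381579 − 318680) / 11708⌋ = ⌊5.372⌋ = 5
Row offset from origin: ⌊(5353975 − 5301345) / 11159⌋ = ⌊4.716⌋ = 4 → row 3 (counted from top)

(3, 5)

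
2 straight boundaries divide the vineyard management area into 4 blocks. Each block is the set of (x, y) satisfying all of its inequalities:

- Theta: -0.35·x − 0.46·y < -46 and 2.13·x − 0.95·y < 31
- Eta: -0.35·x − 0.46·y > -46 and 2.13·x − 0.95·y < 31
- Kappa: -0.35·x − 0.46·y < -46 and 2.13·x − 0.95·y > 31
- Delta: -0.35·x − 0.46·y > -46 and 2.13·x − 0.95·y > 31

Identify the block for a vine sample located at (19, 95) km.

Theta

-0.35·19 − 0.46·95 = -50.350, which is < -46
2.13·19 − 0.95·95 = -49.780, which is < 31
This sign pattern matches Theta.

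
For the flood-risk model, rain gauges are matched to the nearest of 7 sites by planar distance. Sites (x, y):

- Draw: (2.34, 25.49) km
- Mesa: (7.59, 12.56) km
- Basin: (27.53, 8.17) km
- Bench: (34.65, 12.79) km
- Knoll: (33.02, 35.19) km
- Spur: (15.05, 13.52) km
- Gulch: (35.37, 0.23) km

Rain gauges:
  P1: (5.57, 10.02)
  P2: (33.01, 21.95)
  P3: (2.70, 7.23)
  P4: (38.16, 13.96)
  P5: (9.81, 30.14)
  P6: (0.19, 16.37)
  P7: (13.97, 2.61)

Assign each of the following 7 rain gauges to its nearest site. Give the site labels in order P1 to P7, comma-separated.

Mesa, Bench, Mesa, Bench, Draw, Mesa, Spur

P1 → Mesa (d²=10.53)
P2 → Bench (d²=86.60)
P3 → Mesa (d²=52.32)
P4 → Bench (d²=13.69)
P5 → Draw (d²=77.42)
P6 → Mesa (d²=69.28)
P7 → Spur (d²=120.19)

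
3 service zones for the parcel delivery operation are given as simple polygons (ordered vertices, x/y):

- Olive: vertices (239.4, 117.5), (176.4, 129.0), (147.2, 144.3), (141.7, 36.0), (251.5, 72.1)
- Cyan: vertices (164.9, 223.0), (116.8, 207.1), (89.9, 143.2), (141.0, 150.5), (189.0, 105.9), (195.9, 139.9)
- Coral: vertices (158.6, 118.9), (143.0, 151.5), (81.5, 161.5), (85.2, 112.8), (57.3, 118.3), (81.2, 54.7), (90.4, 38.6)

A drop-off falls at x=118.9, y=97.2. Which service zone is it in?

Cast a ray rightward from (118.9, 97.2). For each polygon, the edges (by vertex number in listed order) whose endpoints lie on opposite sides of y = 97.2, where each meets that height, and whether that is right or left of the point:
Olive: 3–4 at x≈144.81 (right), 5–1 at x≈244.81 (right) → 2 crossings.
Cyan: no edge straddles that height → 0 crossings.
Coral: 5–6 at x≈65.23 (left), 7–1 at x≈140.17 (right) → 1 crossing.
Only Coral has an odd count, so the point is inside Coral.

Coral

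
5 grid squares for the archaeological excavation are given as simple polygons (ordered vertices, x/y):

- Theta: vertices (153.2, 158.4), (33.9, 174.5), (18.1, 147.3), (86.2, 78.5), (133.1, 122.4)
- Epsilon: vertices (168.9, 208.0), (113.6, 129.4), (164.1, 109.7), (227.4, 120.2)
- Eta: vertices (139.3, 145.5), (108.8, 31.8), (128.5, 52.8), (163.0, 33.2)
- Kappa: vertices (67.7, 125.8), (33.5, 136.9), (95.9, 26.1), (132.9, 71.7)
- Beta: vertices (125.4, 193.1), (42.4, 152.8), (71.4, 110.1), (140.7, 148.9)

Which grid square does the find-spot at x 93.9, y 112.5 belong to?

Cast a ray rightward from (93.9, 112.5). For each polygon, the edges (by vertex number in listed order) whose endpoints lie on opposite sides of y = 112.5, where each meets that height, and whether that is right or left of the point:
Theta: 3–4 at x≈52.55 (left), 4–5 at x≈122.52 (right) → 1 crossing.
Epsilon: 2–3 at x≈156.92 (right), 3–4 at x≈180.98 (right) → 2 crossings.
Eta: 1–2 at x≈130.45 (right), 4–1 at x≈146.26 (right) → 2 crossings.
Kappa: 2–3 at x≈47.24 (left), 4–1 at x≈83.73 (left) → 0 crossings.
Beta: 2–3 at x≈69.77 (left), 3–4 at x≈75.69 (left) → 0 crossings.
Only Theta has an odd count, so the point is inside Theta.

Theta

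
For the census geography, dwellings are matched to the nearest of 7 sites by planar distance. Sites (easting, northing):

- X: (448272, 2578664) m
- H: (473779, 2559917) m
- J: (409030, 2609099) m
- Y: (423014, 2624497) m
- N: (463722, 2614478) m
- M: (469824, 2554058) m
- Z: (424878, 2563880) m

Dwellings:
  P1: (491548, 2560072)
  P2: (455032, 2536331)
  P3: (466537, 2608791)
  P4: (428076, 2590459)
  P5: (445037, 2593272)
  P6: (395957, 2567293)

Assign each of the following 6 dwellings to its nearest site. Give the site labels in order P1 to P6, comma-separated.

P1 → H (d²=315761386.00)
P2 → M (d²=533049793.00)
P3 → N (d²=40266194.00)
P4 → X (d²=547000441.00)
P5 → X (d²=223858889.00)
P6 → Z (d²=848072810.00)

H, M, N, X, X, Z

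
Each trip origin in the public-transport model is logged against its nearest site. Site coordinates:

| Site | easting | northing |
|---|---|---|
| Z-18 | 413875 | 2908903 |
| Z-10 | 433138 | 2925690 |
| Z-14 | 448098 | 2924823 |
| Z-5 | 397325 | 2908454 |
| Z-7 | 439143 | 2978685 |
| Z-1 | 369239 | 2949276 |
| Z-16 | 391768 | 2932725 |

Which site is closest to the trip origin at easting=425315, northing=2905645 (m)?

Z-18

Squared distances to each site:
Z-18: 141488164.000; Z-10: 463001354.000; Z-14: 886860773.000; Z-5: 791330581.000; Z-7: 5526055184.000; Z-1: 5048181937.000; Z-16: 1858727609.000.
Minimum at Z-18.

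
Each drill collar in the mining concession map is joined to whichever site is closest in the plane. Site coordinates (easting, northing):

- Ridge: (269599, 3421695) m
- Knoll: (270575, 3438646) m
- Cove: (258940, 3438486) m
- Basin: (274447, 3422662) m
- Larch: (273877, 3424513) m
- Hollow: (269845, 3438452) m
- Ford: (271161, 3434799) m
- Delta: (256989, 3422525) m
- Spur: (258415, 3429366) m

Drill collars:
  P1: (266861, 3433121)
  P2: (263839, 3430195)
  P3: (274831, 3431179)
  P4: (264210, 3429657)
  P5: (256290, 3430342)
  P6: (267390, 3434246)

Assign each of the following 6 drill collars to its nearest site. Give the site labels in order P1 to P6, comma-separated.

Ford, Spur, Ford, Spur, Spur, Ford

P1 → Ford (d²=21305684.00)
P2 → Spur (d²=30107017.00)
P3 → Ford (d²=26573300.00)
P4 → Spur (d²=33666706.00)
P5 → Spur (d²=5468201.00)
P6 → Ford (d²=14526250.00)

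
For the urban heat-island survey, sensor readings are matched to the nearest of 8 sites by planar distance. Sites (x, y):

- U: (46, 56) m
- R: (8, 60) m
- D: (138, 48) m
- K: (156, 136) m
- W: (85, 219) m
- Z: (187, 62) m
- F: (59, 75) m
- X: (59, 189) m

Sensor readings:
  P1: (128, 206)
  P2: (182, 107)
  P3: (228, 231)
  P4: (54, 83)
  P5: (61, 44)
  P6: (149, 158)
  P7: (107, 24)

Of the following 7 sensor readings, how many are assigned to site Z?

0

P1 → W
P2 → K
P3 → K
P4 → F
P5 → U
P6 → K
P7 → D
0 of the 7 go to Z.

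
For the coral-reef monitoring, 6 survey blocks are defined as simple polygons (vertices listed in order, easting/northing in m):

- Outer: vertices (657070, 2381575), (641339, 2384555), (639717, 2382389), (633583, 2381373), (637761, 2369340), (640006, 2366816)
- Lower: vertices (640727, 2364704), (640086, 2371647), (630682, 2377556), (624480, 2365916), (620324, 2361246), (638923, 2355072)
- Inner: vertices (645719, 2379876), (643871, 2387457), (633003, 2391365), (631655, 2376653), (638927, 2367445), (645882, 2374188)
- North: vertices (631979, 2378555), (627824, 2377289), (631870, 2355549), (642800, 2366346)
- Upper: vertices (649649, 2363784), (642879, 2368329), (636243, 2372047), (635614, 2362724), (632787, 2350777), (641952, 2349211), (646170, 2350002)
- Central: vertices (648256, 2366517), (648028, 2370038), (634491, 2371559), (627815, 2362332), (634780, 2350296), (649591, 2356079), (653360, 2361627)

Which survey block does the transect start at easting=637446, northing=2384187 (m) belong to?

Inner

Cast a ray rightward from (637446, 2384187). For each polygon, the edges (by vertex number in listed order) whose endpoints lie on opposite sides of northing = 2384187, where each meets that height, and whether that is right or left of the point:
Outer: 1–2 at easting≈643281.6 (right), 2–3 at easting≈641063.4 (right) → 2 crossings.
Lower: no edge straddles that height → 0 crossings.
Inner: 1–2 at easting≈644668.1 (right), 3–4 at easting≈632345.3 (left) → 1 crossing.
North: no edge straddles that height → 0 crossings.
Upper: no edge straddles that height → 0 crossings.
Central: no edge straddles that height → 0 crossings.
Only Inner has an odd count, so the point is inside Inner.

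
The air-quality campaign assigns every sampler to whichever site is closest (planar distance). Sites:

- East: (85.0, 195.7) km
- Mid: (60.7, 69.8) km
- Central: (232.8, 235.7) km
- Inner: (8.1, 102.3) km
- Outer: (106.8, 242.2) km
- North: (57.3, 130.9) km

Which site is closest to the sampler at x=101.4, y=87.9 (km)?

Mid

Squared distances to each site:
East: 11889.800; Mid: 1984.100; Central: 39110.800; Inner: 8912.250; Outer: 23837.650; North: 3793.810.
Minimum at Mid.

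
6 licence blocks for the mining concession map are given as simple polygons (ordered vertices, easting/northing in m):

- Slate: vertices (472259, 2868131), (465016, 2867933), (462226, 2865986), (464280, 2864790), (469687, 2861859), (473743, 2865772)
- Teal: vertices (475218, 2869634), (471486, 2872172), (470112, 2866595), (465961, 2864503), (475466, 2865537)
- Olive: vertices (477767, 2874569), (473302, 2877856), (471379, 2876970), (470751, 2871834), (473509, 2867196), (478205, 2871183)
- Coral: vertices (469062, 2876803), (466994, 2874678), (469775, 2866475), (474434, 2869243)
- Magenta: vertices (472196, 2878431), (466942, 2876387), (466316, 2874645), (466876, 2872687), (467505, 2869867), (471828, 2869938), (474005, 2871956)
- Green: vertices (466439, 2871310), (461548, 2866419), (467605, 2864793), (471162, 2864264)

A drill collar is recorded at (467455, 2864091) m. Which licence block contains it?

Cast a ray rightward from (467455, 2864091). For each polygon, the edges (by vertex number in listed order) whose endpoints lie on opposite sides of northing = 2864091, where each meets that height, and whether that is right or left of the point:
Slate: 4–5 at easting≈465569.5 (left), 5–6 at easting≈472000.6 (right) → 1 crossing.
Teal: no edge straddles that height → 0 crossings.
Olive: no edge straddles that height → 0 crossings.
Coral: no edge straddles that height → 0 crossings.
Magenta: no edge straddles that height → 0 crossings.
Green: no edge straddles that height → 0 crossings.
Only Slate has an odd count, so the point is inside Slate.

Slate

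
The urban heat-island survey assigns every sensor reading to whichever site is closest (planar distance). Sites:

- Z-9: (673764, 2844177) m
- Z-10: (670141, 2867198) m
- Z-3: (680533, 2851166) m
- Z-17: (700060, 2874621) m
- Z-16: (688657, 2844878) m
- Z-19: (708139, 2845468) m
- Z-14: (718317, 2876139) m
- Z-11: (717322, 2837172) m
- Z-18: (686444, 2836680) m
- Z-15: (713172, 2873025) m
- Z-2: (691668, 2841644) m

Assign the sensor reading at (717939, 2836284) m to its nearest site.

Z-11

Squared distances to each site:
Z-9: 2013730074.000; Z-10: 3240324200.000; Z-3: 1620682760.000; Z-17: 1789384210.000; Z-16: 931292360.000; Z-19: 180385856.000; Z-14: 1588563909.000; Z-11: 1169233.000; Z-18: 992091841.000; Z-15: 1372625370.000; Z-2: 718895041.000.
Minimum at Z-11.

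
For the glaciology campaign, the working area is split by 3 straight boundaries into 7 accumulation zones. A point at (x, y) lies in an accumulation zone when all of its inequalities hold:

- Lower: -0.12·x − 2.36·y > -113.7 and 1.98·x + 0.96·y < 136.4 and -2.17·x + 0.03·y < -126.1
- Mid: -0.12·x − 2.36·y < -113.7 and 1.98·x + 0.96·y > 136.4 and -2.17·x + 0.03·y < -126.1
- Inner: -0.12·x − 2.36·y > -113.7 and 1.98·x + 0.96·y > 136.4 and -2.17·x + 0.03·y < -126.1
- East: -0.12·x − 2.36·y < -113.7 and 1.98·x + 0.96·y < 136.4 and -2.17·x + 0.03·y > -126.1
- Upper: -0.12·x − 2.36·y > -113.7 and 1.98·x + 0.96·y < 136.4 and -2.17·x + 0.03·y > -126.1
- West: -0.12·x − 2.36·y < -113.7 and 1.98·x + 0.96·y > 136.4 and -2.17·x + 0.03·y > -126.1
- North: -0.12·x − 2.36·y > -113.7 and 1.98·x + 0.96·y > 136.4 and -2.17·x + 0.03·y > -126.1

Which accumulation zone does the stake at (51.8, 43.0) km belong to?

-0.12·51.8 − 2.36·43.0 = -107.696, which is > -113.7
1.98·51.8 + 0.96·43.0 = 143.844, which is > 136.4
-2.17·51.8 + 0.03·43.0 = -111.116, which is > -126.1
This sign pattern matches North.

North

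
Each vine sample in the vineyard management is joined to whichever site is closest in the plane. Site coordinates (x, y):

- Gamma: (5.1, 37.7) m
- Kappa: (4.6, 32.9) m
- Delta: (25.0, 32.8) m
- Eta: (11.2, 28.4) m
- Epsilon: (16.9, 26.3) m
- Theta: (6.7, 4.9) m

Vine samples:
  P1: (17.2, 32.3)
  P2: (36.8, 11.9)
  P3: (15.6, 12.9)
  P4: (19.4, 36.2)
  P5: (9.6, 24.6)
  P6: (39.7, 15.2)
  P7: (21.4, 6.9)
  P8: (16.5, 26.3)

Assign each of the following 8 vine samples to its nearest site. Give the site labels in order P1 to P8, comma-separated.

Epsilon, Delta, Theta, Delta, Eta, Delta, Theta, Epsilon

P1 → Epsilon (d²=36.09)
P2 → Delta (d²=576.05)
P3 → Theta (d²=143.21)
P4 → Delta (d²=42.92)
P5 → Eta (d²=17.00)
P6 → Delta (d²=525.85)
P7 → Theta (d²=220.09)
P8 → Epsilon (d²=0.16)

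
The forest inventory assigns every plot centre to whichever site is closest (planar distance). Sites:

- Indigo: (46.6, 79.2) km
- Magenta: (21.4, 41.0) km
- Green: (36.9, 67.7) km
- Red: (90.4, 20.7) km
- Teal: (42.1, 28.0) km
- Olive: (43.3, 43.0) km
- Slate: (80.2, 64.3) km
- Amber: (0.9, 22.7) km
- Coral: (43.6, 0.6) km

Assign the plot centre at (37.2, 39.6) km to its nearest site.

Squared distances to each site:
Indigo: 1656.520; Magenta: 251.600; Green: 789.700; Red: 3187.450; Teal: 158.570; Olive: 48.770; Slate: 2459.090; Amber: 1603.300; Coral: 1561.960.
Minimum at Olive.

Olive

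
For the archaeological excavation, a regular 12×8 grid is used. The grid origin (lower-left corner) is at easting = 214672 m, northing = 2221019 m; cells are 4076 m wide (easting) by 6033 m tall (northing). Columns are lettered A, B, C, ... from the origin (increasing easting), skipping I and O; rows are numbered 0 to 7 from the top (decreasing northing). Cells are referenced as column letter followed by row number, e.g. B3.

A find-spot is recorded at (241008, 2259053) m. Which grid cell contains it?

G1

Column index: ⌊(241008 − 214672) / 4076⌋ = ⌊6.461⌋ = 6 → column G
Row offset from origin: ⌊(2259053 − 2221019) / 6033⌋ = ⌊6.304⌋ = 6 → row 1 (counted from top)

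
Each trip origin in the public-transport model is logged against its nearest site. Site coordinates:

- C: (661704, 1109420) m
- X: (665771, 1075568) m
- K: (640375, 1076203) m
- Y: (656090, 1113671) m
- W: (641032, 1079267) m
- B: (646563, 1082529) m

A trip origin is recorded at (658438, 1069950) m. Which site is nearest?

Squared distances to each site:
C: 1568547656.000; X: 85334813.000; K: 365371978.000; Y: 1917038945.000; W: 389775325.000; B: 299246866.000.
Minimum at X.

X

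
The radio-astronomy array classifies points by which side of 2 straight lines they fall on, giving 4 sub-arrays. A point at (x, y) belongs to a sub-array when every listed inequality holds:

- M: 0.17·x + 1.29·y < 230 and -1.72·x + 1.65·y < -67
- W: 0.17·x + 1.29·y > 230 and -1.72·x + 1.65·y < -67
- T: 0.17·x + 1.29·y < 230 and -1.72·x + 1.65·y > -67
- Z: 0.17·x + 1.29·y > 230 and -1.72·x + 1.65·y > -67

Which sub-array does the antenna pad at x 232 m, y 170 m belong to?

0.17·232 + 1.29·170 = 258.740, which is > 230
-1.72·232 + 1.65·170 = -118.540, which is < -67
This sign pattern matches W.

W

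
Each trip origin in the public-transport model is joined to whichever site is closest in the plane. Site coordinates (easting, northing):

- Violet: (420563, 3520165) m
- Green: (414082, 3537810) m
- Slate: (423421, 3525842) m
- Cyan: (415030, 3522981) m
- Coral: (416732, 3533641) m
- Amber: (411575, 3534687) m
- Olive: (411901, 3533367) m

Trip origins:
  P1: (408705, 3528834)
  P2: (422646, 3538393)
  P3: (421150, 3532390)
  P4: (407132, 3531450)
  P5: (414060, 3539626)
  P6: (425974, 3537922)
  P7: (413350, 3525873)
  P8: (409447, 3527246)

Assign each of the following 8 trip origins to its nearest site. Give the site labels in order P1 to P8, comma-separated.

P1 → Olive (d²=30762505.00)
P2 → Coral (d²=57556900.00)
P3 → Coral (d²=21083725.00)
P4 → Olive (d²=26418250.00)
P5 → Green (d²=3298340.00)
P6 → Coral (d²=103741525.00)
P7 → Cyan (d²=11186064.00)
P8 → Olive (d²=43488757.00)

Olive, Coral, Coral, Olive, Green, Coral, Cyan, Olive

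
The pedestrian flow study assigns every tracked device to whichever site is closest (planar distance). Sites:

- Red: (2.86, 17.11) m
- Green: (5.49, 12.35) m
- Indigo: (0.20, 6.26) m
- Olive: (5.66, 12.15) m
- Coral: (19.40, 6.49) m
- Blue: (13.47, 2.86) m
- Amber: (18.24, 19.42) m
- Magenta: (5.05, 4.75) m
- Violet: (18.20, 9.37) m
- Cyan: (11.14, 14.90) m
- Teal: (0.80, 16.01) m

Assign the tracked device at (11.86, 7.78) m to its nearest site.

Blue

Squared distances to each site:
Red: 168.049; Green: 61.462; Indigo: 138.266; Olive: 57.537; Coral: 58.516; Blue: 26.799; Amber: 176.194; Magenta: 55.557; Violet: 42.724; Cyan: 51.213; Teal: 190.056.
Minimum at Blue.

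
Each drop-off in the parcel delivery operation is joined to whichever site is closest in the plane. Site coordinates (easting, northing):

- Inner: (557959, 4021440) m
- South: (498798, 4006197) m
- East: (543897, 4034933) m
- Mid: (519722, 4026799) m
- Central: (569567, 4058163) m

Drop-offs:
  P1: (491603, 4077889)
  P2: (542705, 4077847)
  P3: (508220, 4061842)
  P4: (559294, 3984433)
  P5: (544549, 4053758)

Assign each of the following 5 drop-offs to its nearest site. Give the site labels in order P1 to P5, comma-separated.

P1 → Mid (d²=3400866261.00)
P2 → Central (d²=1109026900.00)
P3 → Mid (d²=1360307853.00)
P4 → Inner (d²=1371300274.00)
P5 → East (d²=354805729.00)

Mid, Central, Mid, Inner, East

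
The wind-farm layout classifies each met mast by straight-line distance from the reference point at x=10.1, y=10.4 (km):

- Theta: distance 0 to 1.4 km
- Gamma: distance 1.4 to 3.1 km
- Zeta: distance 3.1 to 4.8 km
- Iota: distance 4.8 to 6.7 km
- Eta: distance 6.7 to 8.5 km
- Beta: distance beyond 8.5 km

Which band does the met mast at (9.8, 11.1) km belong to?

Theta

Distance = √((9.8−10.1)² + (11.1−10.4)²) = √(0.090 + 0.490) = 0.762 km.
0 ≤ 0.762 < 1.4 → Theta.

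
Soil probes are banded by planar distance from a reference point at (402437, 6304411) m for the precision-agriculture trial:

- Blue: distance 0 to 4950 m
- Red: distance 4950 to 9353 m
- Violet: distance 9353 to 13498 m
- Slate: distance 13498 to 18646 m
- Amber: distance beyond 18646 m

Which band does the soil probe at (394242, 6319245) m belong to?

Distance = √((394242−402437)² + (6319245−6304411)²) = √(67158025.000 + 220047556.000) = 16947.141 m.
13498 ≤ 16947.141 < 18646 → Slate.

Slate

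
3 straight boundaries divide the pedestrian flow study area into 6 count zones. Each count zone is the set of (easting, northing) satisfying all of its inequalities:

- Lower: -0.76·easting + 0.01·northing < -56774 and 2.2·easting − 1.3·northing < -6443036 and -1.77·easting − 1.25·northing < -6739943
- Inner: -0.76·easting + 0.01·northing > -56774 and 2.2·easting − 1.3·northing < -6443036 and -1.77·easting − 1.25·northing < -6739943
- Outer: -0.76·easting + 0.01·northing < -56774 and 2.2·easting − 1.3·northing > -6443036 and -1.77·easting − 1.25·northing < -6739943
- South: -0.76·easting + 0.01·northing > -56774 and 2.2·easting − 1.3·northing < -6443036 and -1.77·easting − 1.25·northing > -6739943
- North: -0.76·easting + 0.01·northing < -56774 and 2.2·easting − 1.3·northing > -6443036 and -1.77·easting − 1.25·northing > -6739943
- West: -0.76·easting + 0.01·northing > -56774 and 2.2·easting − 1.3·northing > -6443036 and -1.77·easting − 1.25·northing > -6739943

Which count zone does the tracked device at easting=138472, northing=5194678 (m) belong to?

-0.76·138472 + 0.01·5194678 = -53291.940, which is > -56774
2.2·138472 − 1.3·5194678 = -6448443.000, which is < -6443036
-1.77·138472 − 1.25·5194678 = -6738442.940, which is > -6739943
This sign pattern matches South.

South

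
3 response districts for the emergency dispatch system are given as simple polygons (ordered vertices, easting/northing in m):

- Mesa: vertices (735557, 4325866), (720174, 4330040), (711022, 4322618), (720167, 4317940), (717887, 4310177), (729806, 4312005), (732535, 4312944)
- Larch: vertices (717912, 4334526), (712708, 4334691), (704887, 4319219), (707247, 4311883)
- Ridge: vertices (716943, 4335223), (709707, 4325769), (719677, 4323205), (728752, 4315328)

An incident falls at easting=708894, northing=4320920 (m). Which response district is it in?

Larch

Cast a ray rightward from (708894, 4320920). For each polygon, the edges (by vertex number in listed order) whose endpoints lie on opposite sides of northing = 4320920, where each meets that height, and whether that is right or left of the point:
Mesa: 3–4 at easting≈714341.4 (right), 7–1 at easting≈734400.3 (right) → 2 crossings.
Larch: 2–3 at easting≈705746.8 (left), 4–1 at easting≈711503.5 (right) → 1 crossing.
Ridge: 3–4 at easting≈722309.5 (right), 4–1 at easting≈725432.8 (right) → 2 crossings.
Only Larch has an odd count, so the point is inside Larch.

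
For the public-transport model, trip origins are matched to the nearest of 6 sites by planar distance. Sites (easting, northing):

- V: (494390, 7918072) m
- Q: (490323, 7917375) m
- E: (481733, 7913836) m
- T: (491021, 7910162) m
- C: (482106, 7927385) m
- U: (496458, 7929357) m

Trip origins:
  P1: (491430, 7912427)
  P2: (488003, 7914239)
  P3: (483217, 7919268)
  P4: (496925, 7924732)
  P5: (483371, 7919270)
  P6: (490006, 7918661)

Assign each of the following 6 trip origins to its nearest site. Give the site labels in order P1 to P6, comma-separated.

T, Q, E, U, E, Q

P1 → T (d²=5297506.00)
P2 → Q (d²=15216896.00)
P3 → E (d²=31708880.00)
P4 → U (d²=21608714.00)
P5 → E (d²=32211400.00)
P6 → Q (d²=1754285.00)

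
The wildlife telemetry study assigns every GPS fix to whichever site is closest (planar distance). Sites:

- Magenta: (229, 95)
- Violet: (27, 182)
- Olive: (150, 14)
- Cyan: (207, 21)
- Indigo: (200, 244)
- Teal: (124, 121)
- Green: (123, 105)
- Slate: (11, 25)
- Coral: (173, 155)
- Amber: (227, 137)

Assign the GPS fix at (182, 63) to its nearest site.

Squared distances to each site:
Magenta: 3233.000; Violet: 38186.000; Olive: 3425.000; Cyan: 2389.000; Indigo: 33085.000; Teal: 6728.000; Green: 5245.000; Slate: 30685.000; Coral: 8545.000; Amber: 7501.000.
Minimum at Cyan.

Cyan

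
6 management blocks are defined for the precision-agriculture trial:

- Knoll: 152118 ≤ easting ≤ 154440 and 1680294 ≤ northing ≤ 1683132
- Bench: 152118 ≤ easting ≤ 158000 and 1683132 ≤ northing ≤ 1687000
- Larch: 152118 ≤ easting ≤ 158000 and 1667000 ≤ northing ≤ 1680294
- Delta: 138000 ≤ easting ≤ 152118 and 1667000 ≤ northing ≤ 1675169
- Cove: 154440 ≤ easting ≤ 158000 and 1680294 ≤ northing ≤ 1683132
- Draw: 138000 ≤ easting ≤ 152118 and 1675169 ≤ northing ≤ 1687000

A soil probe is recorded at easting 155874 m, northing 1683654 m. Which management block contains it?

Bench

The point has easting = 155874 and northing = 1683654.
Only Bench satisfies 152118 ≤ easting ≤ 158000 and 1683132 ≤ northing ≤ 1687000.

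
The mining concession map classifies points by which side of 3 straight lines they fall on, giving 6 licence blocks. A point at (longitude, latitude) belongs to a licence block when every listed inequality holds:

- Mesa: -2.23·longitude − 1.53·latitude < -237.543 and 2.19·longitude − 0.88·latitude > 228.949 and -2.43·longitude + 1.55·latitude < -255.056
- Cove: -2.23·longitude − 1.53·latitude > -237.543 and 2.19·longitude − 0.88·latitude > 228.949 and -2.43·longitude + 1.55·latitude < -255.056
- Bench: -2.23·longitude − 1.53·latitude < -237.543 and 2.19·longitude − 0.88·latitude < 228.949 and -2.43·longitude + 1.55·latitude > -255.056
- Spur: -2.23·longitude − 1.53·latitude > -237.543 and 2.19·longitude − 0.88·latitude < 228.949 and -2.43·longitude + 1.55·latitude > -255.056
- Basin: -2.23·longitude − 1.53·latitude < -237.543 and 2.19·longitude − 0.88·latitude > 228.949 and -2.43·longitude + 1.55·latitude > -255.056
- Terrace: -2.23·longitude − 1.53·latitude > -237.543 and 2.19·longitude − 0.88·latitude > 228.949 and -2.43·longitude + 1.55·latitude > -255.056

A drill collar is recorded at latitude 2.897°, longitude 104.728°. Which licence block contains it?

-2.23·104.728 − 1.53·2.897 = -237.976, which is < -237.543
2.19·104.728 − 0.88·2.897 = 226.805, which is < 228.949
-2.43·104.728 + 1.55·2.897 = -249.999, which is > -255.056
This sign pattern matches Bench.

Bench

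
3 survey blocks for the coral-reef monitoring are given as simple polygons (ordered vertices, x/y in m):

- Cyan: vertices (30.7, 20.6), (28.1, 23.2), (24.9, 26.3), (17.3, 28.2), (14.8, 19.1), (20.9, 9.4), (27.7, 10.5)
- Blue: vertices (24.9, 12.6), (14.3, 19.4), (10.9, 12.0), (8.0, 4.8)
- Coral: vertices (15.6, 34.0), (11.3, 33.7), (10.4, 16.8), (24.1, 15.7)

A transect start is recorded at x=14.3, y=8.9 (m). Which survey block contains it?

Cast a ray rightward from (14.3, 8.9). For each polygon, the edges (by vertex number in listed order) whose endpoints lie on opposite sides of y = 8.9, where each meets that height, and whether that is right or left of the point:
Cyan: no edge straddles that height → 0 crossings.
Blue: 3–4 at x≈9.65 (left), 4–1 at x≈16.88 (right) → 1 crossing.
Coral: no edge straddles that height → 0 crossings.
Only Blue has an odd count, so the point is inside Blue.

Blue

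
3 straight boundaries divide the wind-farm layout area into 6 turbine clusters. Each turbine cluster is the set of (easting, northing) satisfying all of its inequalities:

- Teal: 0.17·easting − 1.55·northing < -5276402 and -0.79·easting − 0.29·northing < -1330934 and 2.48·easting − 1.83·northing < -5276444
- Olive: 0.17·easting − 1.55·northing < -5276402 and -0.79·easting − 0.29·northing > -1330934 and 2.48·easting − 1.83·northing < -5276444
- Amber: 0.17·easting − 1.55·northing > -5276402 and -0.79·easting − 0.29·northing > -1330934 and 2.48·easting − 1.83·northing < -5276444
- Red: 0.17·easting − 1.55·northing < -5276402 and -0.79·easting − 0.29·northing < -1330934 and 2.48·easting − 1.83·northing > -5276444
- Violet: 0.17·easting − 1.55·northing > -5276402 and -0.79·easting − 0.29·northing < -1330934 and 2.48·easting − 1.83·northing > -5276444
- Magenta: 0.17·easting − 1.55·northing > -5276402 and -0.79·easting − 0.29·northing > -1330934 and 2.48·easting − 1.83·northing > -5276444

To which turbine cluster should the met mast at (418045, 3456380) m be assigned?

Teal

0.17·418045 − 1.55·3456380 = -5286321.350, which is < -5276402
-0.79·418045 − 0.29·3456380 = -1332605.750, which is < -1330934
2.48·418045 − 1.83·3456380 = -5288423.800, which is < -5276444
This sign pattern matches Teal.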